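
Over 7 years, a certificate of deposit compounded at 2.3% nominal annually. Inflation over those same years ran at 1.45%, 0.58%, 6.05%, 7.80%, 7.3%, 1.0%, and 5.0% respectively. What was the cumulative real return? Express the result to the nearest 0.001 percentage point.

Cumulative inflation factor: 1.0145 × 1.0058 × 1.0605 × 1.0780 × 1.073 × 1.010 × 1.050 ≈ 1.32741.
Nominal growth factor: 1.17254. Real growth factor = 1.17254 / 1.32741 ≈ 0.88334.
Total real return ≈ -11.6664%.

-11.666%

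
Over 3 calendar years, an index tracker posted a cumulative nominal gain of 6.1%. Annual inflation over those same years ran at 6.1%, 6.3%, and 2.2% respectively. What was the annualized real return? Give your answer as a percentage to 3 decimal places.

Cumulative inflation factor: 1.061 × 1.063 × 1.022 ≈ 1.15266.
Nominal growth factor: 1.06100. Real growth factor = 1.06100 / 1.15266 ≈ 0.92048.
Annualized: 0.92048^(1/3) − 1 ≈ -0.02724.

-2.724%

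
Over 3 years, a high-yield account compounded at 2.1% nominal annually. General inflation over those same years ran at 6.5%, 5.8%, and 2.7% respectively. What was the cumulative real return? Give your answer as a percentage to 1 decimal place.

Cumulative inflation factor: 1.065 × 1.058 × 1.027 ≈ 1.15719.
Nominal growth factor: 1.06433. Real growth factor = 1.06433 / 1.15719 ≈ 0.91975.
Total real return ≈ -8.0246%.

-8.0%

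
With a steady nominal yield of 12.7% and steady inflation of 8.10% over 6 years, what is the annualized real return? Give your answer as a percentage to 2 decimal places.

4.26%

With constant rates the annual real return is the same each year: (1+12.7%)/(1+8.10%) − 1 = 0.04255.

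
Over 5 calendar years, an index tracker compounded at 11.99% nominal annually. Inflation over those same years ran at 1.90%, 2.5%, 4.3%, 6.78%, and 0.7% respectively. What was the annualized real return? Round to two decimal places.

Cumulative inflation factor: 1.0190 × 1.025 × 1.043 × 1.0678 × 1.007 ≈ 1.17139.
Nominal growth factor: 1.76156. Real growth factor = 1.76156 / 1.17139 ≈ 1.50382.
Annualized: 1.50382^(1/5) − 1 ≈ 0.08502.

8.50%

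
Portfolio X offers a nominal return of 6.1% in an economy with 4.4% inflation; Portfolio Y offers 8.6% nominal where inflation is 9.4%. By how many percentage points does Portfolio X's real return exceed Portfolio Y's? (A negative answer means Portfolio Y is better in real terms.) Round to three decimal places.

Portfolio X real return: 1.061/1.044 − 1 = 1.6284%.
Portfolio Y real return: 1.086/1.094 − 1 = -0.7313%.
Difference: 1.6284 − (-0.7313) = 2.3597 pp.

2.360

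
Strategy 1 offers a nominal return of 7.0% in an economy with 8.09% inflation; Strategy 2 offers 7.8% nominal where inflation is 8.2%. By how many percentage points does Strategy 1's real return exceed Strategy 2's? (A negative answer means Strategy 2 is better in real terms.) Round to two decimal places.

-0.64

Strategy 1 real return: 1.070/1.0809 − 1 = -1.008%.
Strategy 2 real return: 1.078/1.082 − 1 = -0.370%.
Difference: -1.008 − (-0.370) = -0.638 pp.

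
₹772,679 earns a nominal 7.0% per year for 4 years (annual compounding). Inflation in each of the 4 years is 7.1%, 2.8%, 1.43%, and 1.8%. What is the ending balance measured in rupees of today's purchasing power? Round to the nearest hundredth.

Nominal value at maturity: ₹772,679 × (1 + 7.0%)^4 ≈ ₹1,012,824.55.
Price-level factor over 4 years: 1.071 × 1.028 × 1.0143 × 1.018 ≈ 1.1368333067.
Dividing the nominal maturity value by the price-level factor gives the value in today's money.

₹890,917.38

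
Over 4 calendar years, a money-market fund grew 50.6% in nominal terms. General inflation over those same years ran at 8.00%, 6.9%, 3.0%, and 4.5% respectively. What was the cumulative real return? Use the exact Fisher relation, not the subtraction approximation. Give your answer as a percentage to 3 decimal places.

Cumulative inflation factor: 1.0800 × 1.069 × 1.030 × 1.045 ≈ 1.24267.
Nominal growth factor: 1.50600. Real growth factor = 1.50600 / 1.24267 ≈ 1.21191.
Total real return ≈ 21.1909%.

21.191%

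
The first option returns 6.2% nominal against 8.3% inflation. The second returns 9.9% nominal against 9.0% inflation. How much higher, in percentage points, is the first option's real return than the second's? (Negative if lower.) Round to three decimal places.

-2.765

The first option real return: 1.062/1.083 − 1 = -1.9391%.
The second real return: 1.099/1.090 − 1 = 0.8257%.
Difference: -1.9391 − 0.8257 = -2.7648 pp.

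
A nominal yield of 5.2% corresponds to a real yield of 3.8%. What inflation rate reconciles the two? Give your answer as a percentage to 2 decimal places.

From (1+r_nom) = (1+r_real)(1+π), we get 1+π = (1 + 5.2%)/(1 + 3.8%) = 1.052/1.038 ≈ 1.01349.
So π ≈ 1.3487%.

1.35%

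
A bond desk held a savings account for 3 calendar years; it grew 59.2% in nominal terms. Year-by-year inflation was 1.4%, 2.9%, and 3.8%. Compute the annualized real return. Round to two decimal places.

Cumulative inflation factor: 1.014 × 1.029 × 1.038 ≈ 1.08306.
Nominal growth factor: 1.59200. Real growth factor = 1.59200 / 1.08306 ≈ 1.46992.
Annualized: 1.46992^(1/3) − 1 ≈ 0.13701.

13.70%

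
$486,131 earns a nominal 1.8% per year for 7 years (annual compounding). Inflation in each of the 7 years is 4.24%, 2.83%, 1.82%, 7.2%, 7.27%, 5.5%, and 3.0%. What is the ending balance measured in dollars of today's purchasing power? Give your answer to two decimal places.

Nominal value at maturity: $486,131 × (1 + 1.8%)^7 ≈ $550,792.18.
Price-level factor over 7 years: 1.0424 × 1.0283 × 1.0182 × 1.072 × 1.0727 × 1.055 × 1.030 ≈ 1.3637981015.
Dividing the nominal maturity value by the price-level factor gives the value in today's money.

$403,866.36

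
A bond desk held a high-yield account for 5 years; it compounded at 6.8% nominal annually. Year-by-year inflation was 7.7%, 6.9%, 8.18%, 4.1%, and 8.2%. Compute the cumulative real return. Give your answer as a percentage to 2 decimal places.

Cumulative inflation factor: 1.077 × 1.069 × 1.0818 × 1.041 × 1.082 ≈ 1.40287.
Nominal growth factor: 1.38949. Real growth factor = 1.38949 / 1.40287 ≈ 0.99046.
Total real return ≈ -0.9538%.

-0.95%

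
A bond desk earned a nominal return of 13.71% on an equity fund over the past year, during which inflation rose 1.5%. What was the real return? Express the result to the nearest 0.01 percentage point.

Real return via the Fisher equation: (1 + 13.71%)/(1 + 1.5%) − 1 = 1.1371/1.015 − 1 ≈ 0.12030.

12.03%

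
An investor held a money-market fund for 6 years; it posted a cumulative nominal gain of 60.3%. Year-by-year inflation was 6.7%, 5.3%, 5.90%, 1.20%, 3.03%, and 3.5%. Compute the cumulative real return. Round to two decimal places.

24.84%

Cumulative inflation factor: 1.067 × 1.053 × 1.0590 × 1.0120 × 1.0303 × 1.035 ≈ 1.28402.
Nominal growth factor: 1.60300. Real growth factor = 1.60300 / 1.28402 ≈ 1.24842.
Total real return ≈ 24.8419%.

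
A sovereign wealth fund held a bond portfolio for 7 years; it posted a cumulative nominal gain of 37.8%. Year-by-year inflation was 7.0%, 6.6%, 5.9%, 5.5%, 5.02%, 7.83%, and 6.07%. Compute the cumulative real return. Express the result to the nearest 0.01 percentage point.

-9.98%

Cumulative inflation factor: 1.070 × 1.066 × 1.059 × 1.055 × 1.0502 × 1.0783 × 1.0607 ≈ 1.53071.
Nominal growth factor: 1.37800. Real growth factor = 1.37800 / 1.53071 ≈ 0.90023.
Total real return ≈ -9.9766%.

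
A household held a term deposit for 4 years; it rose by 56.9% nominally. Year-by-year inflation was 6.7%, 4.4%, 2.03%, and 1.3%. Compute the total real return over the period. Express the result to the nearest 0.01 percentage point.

Cumulative inflation factor: 1.067 × 1.044 × 1.0203 × 1.013 ≈ 1.15134.
Nominal growth factor: 1.56900. Real growth factor = 1.56900 / 1.15134 ≈ 1.36276.
Total real return ≈ 36.2764%.

36.28%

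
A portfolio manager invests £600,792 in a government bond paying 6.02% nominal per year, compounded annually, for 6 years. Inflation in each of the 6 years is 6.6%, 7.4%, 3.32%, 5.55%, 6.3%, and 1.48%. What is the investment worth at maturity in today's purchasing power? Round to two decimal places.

Nominal value at maturity: £600,792 × (1 + 6.02%)^6 ≈ £853,200.18.
Price-level factor over 6 years: 1.066 × 1.074 × 1.0332 × 1.0555 × 1.063 × 1.0148 ≈ 1.3468457006.
Dividing the nominal maturity value by the price-level factor gives the value in today's money.

£633,480.27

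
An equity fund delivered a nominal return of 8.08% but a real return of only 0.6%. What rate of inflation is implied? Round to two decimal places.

7.44%

From (1+r_nom) = (1+r_real)(1+π), we get 1+π = (1 + 8.08%)/(1 + 0.6%) = 1.0808/1.006 ≈ 1.07435.
So π ≈ 7.4354%.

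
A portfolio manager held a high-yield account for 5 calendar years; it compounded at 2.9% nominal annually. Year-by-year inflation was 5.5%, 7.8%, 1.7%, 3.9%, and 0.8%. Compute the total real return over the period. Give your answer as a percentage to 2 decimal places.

-4.76%

Cumulative inflation factor: 1.055 × 1.078 × 1.017 × 1.039 × 1.008 ≈ 1.21135.
Nominal growth factor: 1.15366. Real growth factor = 1.15366 / 1.21135 ≈ 0.95238.
Total real return ≈ -4.7624%.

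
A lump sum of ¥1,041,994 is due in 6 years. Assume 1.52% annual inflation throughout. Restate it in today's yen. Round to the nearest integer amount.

¥951,822

Price-level factor over 6 years: (1 + 1.52%)^6 ≈ 1.0947366417.
Purchasing power today: ¥1,041,994 divided by that factor.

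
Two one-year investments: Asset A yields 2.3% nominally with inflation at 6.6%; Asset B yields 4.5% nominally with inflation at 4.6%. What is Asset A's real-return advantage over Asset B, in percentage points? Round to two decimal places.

Asset A real return: 1.023/1.066 − 1 = -4.034%.
Asset B real return: 1.045/1.046 − 1 = -0.096%.
Difference: -4.034 − (-0.096) = -3.938 pp.

-3.94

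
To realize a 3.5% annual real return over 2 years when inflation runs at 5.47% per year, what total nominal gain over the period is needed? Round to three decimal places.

Required annual nominal rate: (1+3.5%)(1+5.47%) − 1 = 9.16145%.
Cumulative over 2 years: (1 + 0.0916145)^2 − 1 ≈ 0.19162.

19.162%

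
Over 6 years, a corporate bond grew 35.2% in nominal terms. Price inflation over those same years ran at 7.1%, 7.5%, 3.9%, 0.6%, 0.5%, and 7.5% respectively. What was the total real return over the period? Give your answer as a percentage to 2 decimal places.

3.99%

Cumulative inflation factor: 1.071 × 1.075 × 1.039 × 1.006 × 1.005 × 1.075 ≈ 1.30013.
Nominal growth factor: 1.35200. Real growth factor = 1.35200 / 1.30013 ≈ 1.03990.
Total real return ≈ 3.9898%.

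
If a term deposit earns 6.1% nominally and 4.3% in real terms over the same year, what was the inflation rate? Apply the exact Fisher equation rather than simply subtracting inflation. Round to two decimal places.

1.73%

From (1+r_nom) = (1+r_real)(1+π), we get 1+π = (1 + 6.1%)/(1 + 4.3%) = 1.061/1.043 ≈ 1.01726.
So π ≈ 1.7258%.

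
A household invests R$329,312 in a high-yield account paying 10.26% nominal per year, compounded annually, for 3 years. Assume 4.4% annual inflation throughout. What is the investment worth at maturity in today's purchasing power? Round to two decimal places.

Nominal value at maturity: R$329,312 × (1 + 10.26%)^3 ≈ R$441,429.67.
Price-level factor over 3 years: (1 + 4.4%)^3 = 1.137893184.
Dividing the nominal maturity value by the price-level factor gives the value in today's money.

R$387,935.95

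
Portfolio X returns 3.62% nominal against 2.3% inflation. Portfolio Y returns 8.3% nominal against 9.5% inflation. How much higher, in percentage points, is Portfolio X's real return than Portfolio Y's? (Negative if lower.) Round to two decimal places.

2.39

Portfolio X real return: 1.0362/1.023 − 1 = 1.290%.
Portfolio Y real return: 1.083/1.095 − 1 = -1.096%.
Difference: 1.290 − (-1.096) = 2.386 pp.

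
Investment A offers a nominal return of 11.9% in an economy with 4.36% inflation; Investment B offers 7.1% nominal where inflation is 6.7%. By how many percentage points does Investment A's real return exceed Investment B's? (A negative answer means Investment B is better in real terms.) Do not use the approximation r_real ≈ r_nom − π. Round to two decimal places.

6.85

Investment A real return: 1.119/1.0436 − 1 = 7.225%.
Investment B real return: 1.071/1.067 − 1 = 0.375%.
Difference: 7.225 − 0.375 = 6.850 pp.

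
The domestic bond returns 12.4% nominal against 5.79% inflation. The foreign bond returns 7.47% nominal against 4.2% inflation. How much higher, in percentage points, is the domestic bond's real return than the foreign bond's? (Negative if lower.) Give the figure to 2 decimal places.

The domestic bond real return: 1.124/1.0579 − 1 = 6.248%.
The foreign bond real return: 1.0747/1.042 − 1 = 3.138%.
Difference: 6.248 − 3.138 = 3.110 pp.

3.11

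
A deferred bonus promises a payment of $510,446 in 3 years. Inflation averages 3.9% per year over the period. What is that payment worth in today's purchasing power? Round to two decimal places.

Price-level factor over 3 years: (1 + 3.9%)^3 = 1.121622319.
Purchasing power today: $510,446 divided by that factor.

$455,096.15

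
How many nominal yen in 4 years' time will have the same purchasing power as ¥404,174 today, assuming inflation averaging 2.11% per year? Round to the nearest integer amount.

¥439,381

Cumulative price-level factor: (1+2.11%)^4 ≈ 1.0871090339.
Multiplying ¥404,174 by the price-level factor gives the future nominal sum.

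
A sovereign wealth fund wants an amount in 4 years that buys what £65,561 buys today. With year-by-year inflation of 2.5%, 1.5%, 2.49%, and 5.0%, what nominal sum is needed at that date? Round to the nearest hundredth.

£73,401.73

Cumulative price-level factor: 1.025 × 1.015 × 1.0249 × 1.050 ≈ 1.1195943544.
The nominal amount required is £65,561 scaled up by that factor.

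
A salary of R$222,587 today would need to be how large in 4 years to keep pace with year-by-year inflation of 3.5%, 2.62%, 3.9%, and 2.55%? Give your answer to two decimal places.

R$251,897.22

Cumulative price-level factor: 1.035 × 1.0262 × 1.039 × 1.0255 ≈ 1.1316798219.
The nominal amount required is R$222,587 scaled up by that factor.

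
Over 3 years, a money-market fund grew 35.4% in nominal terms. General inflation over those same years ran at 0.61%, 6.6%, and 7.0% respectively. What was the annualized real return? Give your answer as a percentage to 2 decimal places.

5.67%

Cumulative inflation factor: 1.0061 × 1.066 × 1.070 ≈ 1.14758.
Nominal growth factor: 1.35400. Real growth factor = 1.35400 / 1.14758 ≈ 1.17988.
Annualized: 1.17988^(1/3) − 1 ≈ 0.05668.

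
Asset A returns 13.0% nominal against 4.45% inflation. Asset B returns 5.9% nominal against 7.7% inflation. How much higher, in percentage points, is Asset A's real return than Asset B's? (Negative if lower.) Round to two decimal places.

9.86

Asset A real return: 1.130/1.0445 − 1 = 8.186%.
Asset B real return: 1.059/1.077 − 1 = -1.671%.
Difference: 8.186 − (-1.671) = 9.857 pp.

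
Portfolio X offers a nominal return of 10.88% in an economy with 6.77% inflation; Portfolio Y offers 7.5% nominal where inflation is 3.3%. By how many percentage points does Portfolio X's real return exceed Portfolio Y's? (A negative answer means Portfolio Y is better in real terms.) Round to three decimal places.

-0.216

Portfolio X real return: 1.1088/1.0677 − 1 = 3.8494%.
Portfolio Y real return: 1.075/1.033 − 1 = 4.0658%.
Difference: 3.8494 − 4.0658 = -0.2164 pp.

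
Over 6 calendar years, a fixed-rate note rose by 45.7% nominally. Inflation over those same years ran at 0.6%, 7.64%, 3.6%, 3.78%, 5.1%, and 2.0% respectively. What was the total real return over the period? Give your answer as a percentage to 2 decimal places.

Cumulative inflation factor: 1.006 × 1.0764 × 1.036 × 1.0378 × 1.051 × 1.020 ≈ 1.24810.
Nominal growth factor: 1.45700. Real growth factor = 1.45700 / 1.24810 ≈ 1.16738.
Total real return ≈ 16.7378%.

16.74%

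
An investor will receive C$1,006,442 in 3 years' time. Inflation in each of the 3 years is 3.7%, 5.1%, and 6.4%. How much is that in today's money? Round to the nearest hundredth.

C$867,891.93

Price-level factor over 3 years: 1.037 × 1.051 × 1.064 = 1.159639768.
Purchasing power today: C$1,006,442 divided by that factor.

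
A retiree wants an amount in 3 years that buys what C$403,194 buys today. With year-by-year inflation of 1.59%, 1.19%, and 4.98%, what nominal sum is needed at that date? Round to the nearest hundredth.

C$435,120.14

Cumulative price-level factor: 1.0159 × 1.0119 × 1.0498 ≈ 1.0791830727.
The nominal amount required is C$403,194 scaled up by that factor.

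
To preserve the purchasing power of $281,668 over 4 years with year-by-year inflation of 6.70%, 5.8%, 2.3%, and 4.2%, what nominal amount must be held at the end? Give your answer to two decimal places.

$338,946.34

Cumulative price-level factor: 1.0670 × 1.058 × 1.023 × 1.042 ≈ 1.2033540939.
Multiplying $281,668 by the price-level factor gives the future nominal sum.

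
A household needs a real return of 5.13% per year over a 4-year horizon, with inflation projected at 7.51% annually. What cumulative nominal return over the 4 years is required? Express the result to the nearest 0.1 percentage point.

63.2%

Required annual nominal rate: (1+5.13%)(1+7.51%) − 1 = 13.025263%.
Cumulative over 4 years: (1 + 0.13025263)^4 − 1 ≈ 0.63193.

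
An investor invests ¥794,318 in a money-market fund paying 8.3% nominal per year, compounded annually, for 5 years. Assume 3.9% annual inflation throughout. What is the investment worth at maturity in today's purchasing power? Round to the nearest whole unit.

¥977,370

Nominal value at maturity: ¥794,318 × (1 + 8.3%)^5 ≈ ¥1,183,414.
Price-level factor over 5 years: (1 + 3.9%)^5 ≈ 1.2108148474.
Dividing the nominal maturity value by the price-level factor gives the value in today's money.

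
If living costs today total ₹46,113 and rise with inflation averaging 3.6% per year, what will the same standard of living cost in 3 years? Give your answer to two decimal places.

₹51,274.64

Cumulative price-level factor: (1+3.6%)^3 = 1.111934656.
The nominal amount required is ₹46,113 scaled up by that factor.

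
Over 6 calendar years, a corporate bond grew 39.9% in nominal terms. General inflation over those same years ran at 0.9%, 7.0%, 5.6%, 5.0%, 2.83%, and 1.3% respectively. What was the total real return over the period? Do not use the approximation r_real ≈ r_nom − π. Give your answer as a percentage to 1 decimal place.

Cumulative inflation factor: 1.009 × 1.070 × 1.056 × 1.050 × 1.0283 × 1.013 ≈ 1.24697.
Nominal growth factor: 1.39900. Real growth factor = 1.39900 / 1.24697 ≈ 1.12192.
Total real return ≈ 12.1916%.

12.2%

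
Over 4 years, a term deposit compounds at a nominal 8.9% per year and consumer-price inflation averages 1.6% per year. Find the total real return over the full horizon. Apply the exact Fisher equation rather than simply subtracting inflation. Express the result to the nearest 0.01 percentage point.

The annual real rate is (1+8.9%)/(1+1.6%) − 1 = 7.1850%.
Compounded over 4 years: (1 + 0.071850)^4 − 1 ≈ 0.31989.

31.99%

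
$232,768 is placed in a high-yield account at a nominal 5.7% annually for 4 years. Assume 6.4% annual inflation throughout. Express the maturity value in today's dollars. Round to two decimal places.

$226,702.71

Nominal value at maturity: $232,768 × (1 + 5.7%)^4 ≈ $290,551.57.
Price-level factor over 4 years: (1 + 6.4%)^4 ≈ 1.2816413532.
Dividing the nominal maturity value by the price-level factor gives the value in today's money.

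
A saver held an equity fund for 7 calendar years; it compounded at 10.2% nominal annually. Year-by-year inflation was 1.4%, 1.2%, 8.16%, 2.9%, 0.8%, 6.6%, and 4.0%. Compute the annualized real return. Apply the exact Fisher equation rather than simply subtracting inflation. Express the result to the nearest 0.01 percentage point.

Cumulative inflation factor: 1.014 × 1.012 × 1.0816 × 1.029 × 1.008 × 1.066 × 1.040 ≈ 1.27630.
Nominal growth factor: 1.97365. Real growth factor = 1.97365 / 1.27630 ≈ 1.54639.
Annualized: 1.54639^(1/7) − 1 ≈ 0.06425.

6.43%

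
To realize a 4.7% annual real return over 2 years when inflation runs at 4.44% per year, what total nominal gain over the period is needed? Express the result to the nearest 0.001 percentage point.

19.571%

Required annual nominal rate: (1+4.7%)(1+4.44%) − 1 = 9.34868%.
Cumulative over 2 years: (1 + 0.0934868)^2 − 1 ≈ 0.19571.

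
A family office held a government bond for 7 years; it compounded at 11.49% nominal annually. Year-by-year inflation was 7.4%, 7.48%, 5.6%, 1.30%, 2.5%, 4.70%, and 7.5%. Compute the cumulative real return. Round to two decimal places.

Cumulative inflation factor: 1.074 × 1.0748 × 1.056 × 1.0130 × 1.025 × 1.0470 × 1.075 ≈ 1.42457.
Nominal growth factor: 2.14117. Real growth factor = 2.14117 / 1.42457 ≈ 1.50303.
Total real return ≈ 50.3028%.

50.30%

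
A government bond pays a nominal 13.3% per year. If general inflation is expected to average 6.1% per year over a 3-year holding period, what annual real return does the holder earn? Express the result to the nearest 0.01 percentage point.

6.79%

With constant rates the annual real return is the same each year: (1+13.3%)/(1+6.1%) − 1 = 0.06786.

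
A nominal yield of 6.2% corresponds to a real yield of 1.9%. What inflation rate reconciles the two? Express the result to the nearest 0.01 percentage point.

4.22%

From (1+r_nom) = (1+r_real)(1+π), we get 1+π = (1 + 6.2%)/(1 + 1.9%) = 1.062/1.019 ≈ 1.04220.
So π ≈ 4.2198%.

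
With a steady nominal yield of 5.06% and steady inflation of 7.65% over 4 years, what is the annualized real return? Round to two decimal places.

With constant rates the annual real return is the same each year: (1+5.06%)/(1+7.65%) − 1 = -0.02406.

-2.41%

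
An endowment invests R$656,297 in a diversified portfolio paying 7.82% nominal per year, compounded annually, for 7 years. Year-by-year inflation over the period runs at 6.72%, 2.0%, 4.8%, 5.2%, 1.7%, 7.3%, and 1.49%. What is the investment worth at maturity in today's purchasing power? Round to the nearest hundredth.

Nominal value at maturity: R$656,297 × (1 + 7.82%)^7 ≈ R$1,111,720.75.
Price-level factor over 7 years: 1.0672 × 1.020 × 1.048 × 1.052 × 1.017 × 1.073 × 1.0149 ≈ 1.3291284011.
The maturity value deflated by that factor is the answer in today's purchasing power.

R$836,428.41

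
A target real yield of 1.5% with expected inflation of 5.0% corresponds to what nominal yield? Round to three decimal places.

6.575%

By the Fisher equation, 1 + r_nom = (1 + 1.5%)(1 + 5.0%) = 1.015 × 1.050 = 1.06575.
So r_nom = 6.575%.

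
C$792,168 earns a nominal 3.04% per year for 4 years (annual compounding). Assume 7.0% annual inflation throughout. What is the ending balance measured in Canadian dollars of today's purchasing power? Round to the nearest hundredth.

C$681,248.54

Nominal value at maturity: C$792,168 × (1 + 3.04%)^4 ≈ C$892,977.87.
Price-level factor over 4 years: (1 + 7.0%)^4 = 1.31079601.
The maturity value deflated by that factor is the answer in today's purchasing power.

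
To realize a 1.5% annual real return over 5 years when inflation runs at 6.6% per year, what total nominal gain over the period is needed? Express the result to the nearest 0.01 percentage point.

Required annual nominal rate: (1+1.5%)(1+6.6%) − 1 = 8.199%.
Cumulative over 5 years: (1 + 0.08199)^5 − 1 ≈ 0.48291.

48.29%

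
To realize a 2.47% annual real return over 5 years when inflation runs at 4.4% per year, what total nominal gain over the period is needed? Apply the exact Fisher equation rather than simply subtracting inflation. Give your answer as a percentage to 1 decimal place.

Required annual nominal rate: (1+2.47%)(1+4.4%) − 1 = 6.97868%.
Cumulative over 5 years: (1 + 0.0697868)^5 − 1 ≈ 0.40115.

40.1%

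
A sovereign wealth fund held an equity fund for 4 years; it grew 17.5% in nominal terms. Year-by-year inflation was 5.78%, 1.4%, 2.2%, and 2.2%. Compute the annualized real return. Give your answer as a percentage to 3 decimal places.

1.198%

Cumulative inflation factor: 1.0578 × 1.014 × 1.022 × 1.022 ≈ 1.12032.
Nominal growth factor: 1.17500. Real growth factor = 1.17500 / 1.12032 ≈ 1.04880.
Annualized: 1.04880^(1/4) − 1 ≈ 0.01198.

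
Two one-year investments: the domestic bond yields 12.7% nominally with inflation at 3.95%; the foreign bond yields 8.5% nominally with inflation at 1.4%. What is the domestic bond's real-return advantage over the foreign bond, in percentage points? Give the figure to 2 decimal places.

1.42

The domestic bond real return: 1.127/1.0395 − 1 = 8.418%.
The foreign bond real return: 1.085/1.014 − 1 = 7.002%.
Difference: 8.418 − 7.002 = 1.416 pp.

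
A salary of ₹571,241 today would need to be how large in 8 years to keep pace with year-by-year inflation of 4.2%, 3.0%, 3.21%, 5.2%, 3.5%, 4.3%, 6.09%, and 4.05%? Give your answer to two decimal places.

₹793,237.11

Cumulative price-level factor: 1.042 × 1.030 × 1.0321 × 1.052 × 1.035 × 1.043 × 1.0609 × 1.0405 ≈ 1.3886207600.
The nominal amount required is ₹571,241 scaled up by that factor.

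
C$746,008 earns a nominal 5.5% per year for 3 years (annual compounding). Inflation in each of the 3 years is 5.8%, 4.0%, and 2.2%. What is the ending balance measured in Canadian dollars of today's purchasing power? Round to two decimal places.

Nominal value at maturity: C$746,008 × (1 + 5.5%)^3 ≈ C$875,993.46.
Price-level factor over 3 years: 1.058 × 1.040 × 1.022 = 1.12452704.
Dividing the nominal maturity value by the price-level factor gives the value in today's money.

C$778,988.35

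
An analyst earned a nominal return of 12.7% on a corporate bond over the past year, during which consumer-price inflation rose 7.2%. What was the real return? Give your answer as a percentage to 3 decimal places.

5.131%

Real return via the Fisher equation: (1 + 12.7%)/(1 + 7.2%) − 1 = 1.127/1.072 − 1 ≈ 0.05131.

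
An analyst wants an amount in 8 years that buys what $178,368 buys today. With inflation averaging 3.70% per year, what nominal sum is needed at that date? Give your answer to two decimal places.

$238,532.19

Cumulative price-level factor: (1+3.70%)^8 ≈ 1.3373037151.
Multiplying $178,368 by the price-level factor gives the future nominal sum.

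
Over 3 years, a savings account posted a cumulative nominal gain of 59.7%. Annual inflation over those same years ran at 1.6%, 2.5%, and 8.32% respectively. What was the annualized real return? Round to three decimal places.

Cumulative inflation factor: 1.016 × 1.025 × 1.0832 ≈ 1.12804.
Nominal growth factor: 1.59700. Real growth factor = 1.59700 / 1.12804 ≈ 1.41572.
Annualized: 1.41572^(1/3) − 1 ≈ 0.12286.

12.286%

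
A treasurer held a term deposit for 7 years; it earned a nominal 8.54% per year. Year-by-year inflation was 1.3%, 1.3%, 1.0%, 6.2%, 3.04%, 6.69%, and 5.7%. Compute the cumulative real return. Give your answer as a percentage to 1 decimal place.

38.8%

Cumulative inflation factor: 1.013 × 1.013 × 1.010 × 1.062 × 1.0304 × 1.0669 × 1.057 ≈ 1.27900.
Nominal growth factor: 1.77472. Real growth factor = 1.77472 / 1.27900 ≈ 1.38758.
Total real return ≈ 38.7584%.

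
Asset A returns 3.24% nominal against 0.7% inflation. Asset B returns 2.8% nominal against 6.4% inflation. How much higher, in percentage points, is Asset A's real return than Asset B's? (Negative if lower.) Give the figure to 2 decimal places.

Asset A real return: 1.0324/1.007 − 1 = 2.522%.
Asset B real return: 1.028/1.064 − 1 = -3.383%.
Difference: 2.522 − (-3.383) = 5.905 pp.

5.91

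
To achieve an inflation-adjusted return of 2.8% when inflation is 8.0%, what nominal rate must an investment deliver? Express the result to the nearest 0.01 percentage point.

By the Fisher equation, 1 + r_nom = (1 + 2.8%)(1 + 8.0%) = 1.028 × 1.080 = 1.11024.
So r_nom = 11.024%.

11.02%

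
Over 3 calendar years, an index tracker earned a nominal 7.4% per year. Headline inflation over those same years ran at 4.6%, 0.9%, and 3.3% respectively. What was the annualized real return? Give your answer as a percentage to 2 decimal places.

4.35%

Cumulative inflation factor: 1.046 × 1.009 × 1.033 ≈ 1.09024.
Nominal growth factor: 1.23883. Real growth factor = 1.23883 / 1.09024 ≈ 1.13629.
Annualized: 1.13629^(1/3) − 1 ≈ 0.04351.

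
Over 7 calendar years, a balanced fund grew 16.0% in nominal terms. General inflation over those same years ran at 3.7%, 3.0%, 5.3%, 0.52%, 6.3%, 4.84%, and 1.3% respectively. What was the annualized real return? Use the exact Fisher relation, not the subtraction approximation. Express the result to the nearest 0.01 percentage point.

Cumulative inflation factor: 1.037 × 1.030 × 1.053 × 1.0052 × 1.063 × 1.0484 × 1.013 ≈ 1.27634.
Nominal growth factor: 1.16000. Real growth factor = 1.16000 / 1.27634 ≈ 0.90885.
Annualized: 0.90885^(1/7) − 1 ≈ -0.01356.

-1.36%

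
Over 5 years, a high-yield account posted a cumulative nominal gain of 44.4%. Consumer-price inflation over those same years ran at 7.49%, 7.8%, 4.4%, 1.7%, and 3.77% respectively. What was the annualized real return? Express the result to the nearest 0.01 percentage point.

2.49%

Cumulative inflation factor: 1.0749 × 1.078 × 1.044 × 1.017 × 1.0377 ≈ 1.27667.
Nominal growth factor: 1.44400. Real growth factor = 1.44400 / 1.27667 ≈ 1.13106.
Annualized: 1.13106^(1/5) − 1 ≈ 0.02494.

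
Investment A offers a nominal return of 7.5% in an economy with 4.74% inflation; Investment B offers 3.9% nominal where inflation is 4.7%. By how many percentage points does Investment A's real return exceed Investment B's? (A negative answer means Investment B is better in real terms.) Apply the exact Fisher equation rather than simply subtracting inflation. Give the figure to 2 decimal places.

3.40

Investment A real return: 1.075/1.0474 − 1 = 2.635%.
Investment B real return: 1.039/1.047 − 1 = -0.764%.
Difference: 2.635 − (-0.764) = 3.399 pp.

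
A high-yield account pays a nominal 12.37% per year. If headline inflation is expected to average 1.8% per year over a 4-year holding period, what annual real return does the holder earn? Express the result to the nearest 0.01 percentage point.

With constant rates the annual real return is the same each year: (1+12.37%)/(1+1.8%) − 1 = 0.10383.

10.38%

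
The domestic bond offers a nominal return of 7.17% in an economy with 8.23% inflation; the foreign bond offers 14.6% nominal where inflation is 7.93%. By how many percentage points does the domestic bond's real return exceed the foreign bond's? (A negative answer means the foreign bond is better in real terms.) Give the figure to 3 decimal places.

The domestic bond real return: 1.0717/1.0823 − 1 = -0.9794%.
The foreign bond real return: 1.146/1.0793 − 1 = 6.1799%.
Difference: -0.9794 − 6.1799 = -7.1593 pp.

-7.159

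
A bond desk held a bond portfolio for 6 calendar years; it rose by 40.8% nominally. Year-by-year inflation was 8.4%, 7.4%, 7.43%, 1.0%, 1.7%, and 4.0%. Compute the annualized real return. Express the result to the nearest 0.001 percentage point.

0.878%

Cumulative inflation factor: 1.084 × 1.074 × 1.0743 × 1.010 × 1.017 × 1.040 ≈ 1.33609.
Nominal growth factor: 1.40800. Real growth factor = 1.40800 / 1.33609 ≈ 1.05382.
Annualized: 1.05382^(1/6) − 1 ≈ 0.00878.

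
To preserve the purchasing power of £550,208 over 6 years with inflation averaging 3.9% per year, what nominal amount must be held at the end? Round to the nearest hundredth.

£692,181.82

Cumulative price-level factor: (1+3.9%)^6 ≈ 1.2580366265.
The nominal amount required is £550,208 scaled up by that factor.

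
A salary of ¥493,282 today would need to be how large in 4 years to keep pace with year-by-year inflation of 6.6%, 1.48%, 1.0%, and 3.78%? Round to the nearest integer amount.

Cumulative price-level factor: 1.066 × 1.0148 × 1.010 × 1.0378 ≈ 1.1338946427.
The nominal amount required is ¥493,282 scaled up by that factor.

¥559,330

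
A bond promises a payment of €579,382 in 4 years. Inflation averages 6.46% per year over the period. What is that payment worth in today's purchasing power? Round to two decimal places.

Price-level factor over 4 years: (1 + 6.46%)^4 ≈ 1.2845347198.
Purchasing power today: €579,382 divided by that factor.

€451,044.25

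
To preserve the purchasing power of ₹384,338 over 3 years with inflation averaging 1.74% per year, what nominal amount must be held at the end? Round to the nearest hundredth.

₹404,751.55

Cumulative price-level factor: (1+1.74%)^3 ≈ 1.0531135480.
Multiplying ₹384,338 by the price-level factor gives the future nominal sum.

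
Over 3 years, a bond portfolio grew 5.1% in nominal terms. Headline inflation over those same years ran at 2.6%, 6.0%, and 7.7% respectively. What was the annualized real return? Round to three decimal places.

-3.548%

Cumulative inflation factor: 1.026 × 1.060 × 1.077 ≈ 1.17130.
Nominal growth factor: 1.05100. Real growth factor = 1.05100 / 1.17130 ≈ 0.89729.
Annualized: 0.89729^(1/3) − 1 ≈ -0.03548.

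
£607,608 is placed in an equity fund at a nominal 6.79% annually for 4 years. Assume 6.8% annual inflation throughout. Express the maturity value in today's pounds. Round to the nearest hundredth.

£607,380.46

Nominal value at maturity: £607,608 × (1 + 6.79%)^4 ≈ £790,216.02.
Price-level factor over 4 years: (1 + 6.8%)^4 ≈ 1.3010231094.
The maturity value deflated by that factor is the answer in today's purchasing power.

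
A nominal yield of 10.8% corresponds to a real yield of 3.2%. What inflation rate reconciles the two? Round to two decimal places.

7.36%

From (1+r_nom) = (1+r_real)(1+π), we get 1+π = (1 + 10.8%)/(1 + 3.2%) = 1.108/1.032 ≈ 1.07364.
So π ≈ 7.3643%.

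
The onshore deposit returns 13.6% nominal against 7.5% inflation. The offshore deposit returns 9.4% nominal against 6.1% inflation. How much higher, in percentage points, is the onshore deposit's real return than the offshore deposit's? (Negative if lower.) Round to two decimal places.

The onshore deposit real return: 1.136/1.075 − 1 = 5.674%.
The offshore deposit real return: 1.094/1.061 − 1 = 3.110%.
Difference: 5.674 − 3.110 = 2.564 pp.

2.56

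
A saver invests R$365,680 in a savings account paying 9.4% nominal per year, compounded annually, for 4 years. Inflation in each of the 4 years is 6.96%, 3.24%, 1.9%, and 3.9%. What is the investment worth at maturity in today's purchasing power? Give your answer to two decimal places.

Nominal value at maturity: R$365,680 × (1 + 9.4%)^4 ≈ R$523,806.03.
Price-level factor over 4 years: 1.0696 × 1.0324 × 1.019 × 1.039 ≈ 1.1691200853.
The maturity value deflated by that factor is the answer in today's purchasing power.

R$448,034.41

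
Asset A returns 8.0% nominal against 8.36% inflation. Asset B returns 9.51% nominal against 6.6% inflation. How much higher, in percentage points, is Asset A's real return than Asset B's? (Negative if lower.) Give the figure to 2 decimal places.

-3.06

Asset A real return: 1.080/1.0836 − 1 = -0.332%.
Asset B real return: 1.0951/1.066 − 1 = 2.730%.
Difference: -0.332 − 2.730 = -3.062 pp.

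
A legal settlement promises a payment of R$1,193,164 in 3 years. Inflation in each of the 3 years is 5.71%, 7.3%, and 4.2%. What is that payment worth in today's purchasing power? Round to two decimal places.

R$1,009,523.95

Price-level factor over 3 years: 1.0571 × 1.073 × 1.042 = 1.1819075686.
Purchasing power today: R$1,193,164 divided by that factor.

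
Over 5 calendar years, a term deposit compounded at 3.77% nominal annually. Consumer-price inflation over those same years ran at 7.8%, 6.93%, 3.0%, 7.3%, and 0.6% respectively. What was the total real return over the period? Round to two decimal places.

-6.11%

Cumulative inflation factor: 1.078 × 1.0693 × 1.030 × 1.073 × 1.006 ≈ 1.28160.
Nominal growth factor: 1.20326. Real growth factor = 1.20326 / 1.28160 ≈ 0.93887.
Total real return ≈ -6.1129%.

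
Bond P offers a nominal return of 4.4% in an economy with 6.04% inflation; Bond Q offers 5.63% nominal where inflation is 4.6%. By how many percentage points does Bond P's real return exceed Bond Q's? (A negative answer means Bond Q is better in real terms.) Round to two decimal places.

Bond P real return: 1.044/1.0604 − 1 = -1.547%.
Bond Q real return: 1.0563/1.046 − 1 = 0.985%.
Difference: -1.547 − 0.985 = -2.532 pp.

-2.53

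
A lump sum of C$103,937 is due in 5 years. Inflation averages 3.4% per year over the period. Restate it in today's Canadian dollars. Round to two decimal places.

Price-level factor over 5 years: (1 + 3.4%)^5 ≈ 1.1819597671.
Purchasing power today: C$103,937 divided by that factor.

C$87,936.16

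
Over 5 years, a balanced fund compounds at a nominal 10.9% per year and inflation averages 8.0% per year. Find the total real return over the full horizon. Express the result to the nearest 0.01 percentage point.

The annual real rate is (1+10.9%)/(1+8.0%) − 1 = 2.6852%.
Compounded over 5 years: (1 + 0.026852)^5 − 1 ≈ 0.14167.

14.17%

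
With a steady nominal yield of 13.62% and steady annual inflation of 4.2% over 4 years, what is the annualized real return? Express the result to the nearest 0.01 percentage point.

9.04%

With constant rates the annual real return is the same each year: (1+13.62%)/(1+4.2%) − 1 = 0.09040.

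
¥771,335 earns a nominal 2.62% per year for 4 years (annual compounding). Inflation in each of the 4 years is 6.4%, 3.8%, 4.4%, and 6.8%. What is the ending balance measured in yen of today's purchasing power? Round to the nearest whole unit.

Nominal value at maturity: ¥771,335 × (1 + 2.62%)^4 ≈ ¥855,404.
Price-level factor over 4 years: 1.064 × 1.038 × 1.044 × 1.068 ≈ 1.2314328445.
Dividing the nominal maturity value by the price-level factor gives the value in today's money.

¥694,641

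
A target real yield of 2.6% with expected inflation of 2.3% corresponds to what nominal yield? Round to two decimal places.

By the Fisher equation, 1 + r_nom = (1 + 2.6%)(1 + 2.3%) = 1.026 × 1.023 = 1.049598.
So r_nom = 4.9598%.

4.96%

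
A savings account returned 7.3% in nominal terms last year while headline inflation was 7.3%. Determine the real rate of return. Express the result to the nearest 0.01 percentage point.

0.00%

Real return via the Fisher equation: (1 + 7.3%)/(1 + 7.3%) − 1 = 1.073/1.073 − 1 ≈ 0.00000.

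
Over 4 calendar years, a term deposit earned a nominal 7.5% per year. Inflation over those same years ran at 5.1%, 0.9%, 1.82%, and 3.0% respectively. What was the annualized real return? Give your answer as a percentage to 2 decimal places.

Cumulative inflation factor: 1.051 × 1.009 × 1.0182 × 1.030 ≈ 1.11215.
Nominal growth factor: 1.33547. Real growth factor = 1.33547 / 1.11215 ≈ 1.20080.
Annualized: 1.20080^(1/4) − 1 ≈ 0.04681.

4.68%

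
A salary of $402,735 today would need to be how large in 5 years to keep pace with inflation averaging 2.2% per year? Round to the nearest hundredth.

Cumulative price-level factor: (1+2.2%)^5 ≈ 1.1149476564.
Multiplying $402,735 by the price-level factor gives the future nominal sum.

$449,028.44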